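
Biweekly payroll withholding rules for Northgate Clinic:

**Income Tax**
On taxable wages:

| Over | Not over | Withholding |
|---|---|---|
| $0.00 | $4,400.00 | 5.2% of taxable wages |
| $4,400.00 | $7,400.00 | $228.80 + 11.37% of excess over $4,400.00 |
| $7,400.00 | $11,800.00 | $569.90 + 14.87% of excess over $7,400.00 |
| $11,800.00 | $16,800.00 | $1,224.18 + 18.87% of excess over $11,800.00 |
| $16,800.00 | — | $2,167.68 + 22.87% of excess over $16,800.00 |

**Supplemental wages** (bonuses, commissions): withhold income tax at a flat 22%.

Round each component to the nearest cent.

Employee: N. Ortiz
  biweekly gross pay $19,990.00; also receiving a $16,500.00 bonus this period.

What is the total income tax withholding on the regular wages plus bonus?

Income Tax: taxable = $19,990.00
  $2,167.68 + 22.87% × ($19,990.00 − $16,800.00) = $2,167.68 + 22.87% × $3,190.00 = $2,897.23
Supplemental (22% flat on bonus): 22% × $16,500.00 = $3,630.00
Total income tax: $2,897.23 + $3,630.00 = $6,527.23

$6,527.23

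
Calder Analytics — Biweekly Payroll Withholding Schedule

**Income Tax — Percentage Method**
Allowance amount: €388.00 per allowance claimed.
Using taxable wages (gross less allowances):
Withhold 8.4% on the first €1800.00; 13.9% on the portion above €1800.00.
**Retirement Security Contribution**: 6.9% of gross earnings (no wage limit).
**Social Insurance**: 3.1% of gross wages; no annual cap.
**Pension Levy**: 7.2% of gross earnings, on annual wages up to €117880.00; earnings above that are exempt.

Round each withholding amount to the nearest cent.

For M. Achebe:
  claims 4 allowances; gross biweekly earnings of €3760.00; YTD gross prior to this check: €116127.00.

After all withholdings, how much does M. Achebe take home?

Income Tax: taxable = €3760.00 − 4×€388.00 = €2208.00
  €151.20 + 13.9% × (€2208.00 − €1800.00) = €151.20 + 13.9% × €408.00 = €207.91
Retirement Security Contribution: 6.9% × €3760.00 = €259.44
Social Insurance: 3.1% × €3760.00 = €116.56
Pension Levy: cap €117880.00 − YTD €116127.00 = €1753.00 subject; 7.2% × €1753.00 = €126.22
Total withheld: €207.91 + €259.44 + €116.56 + €126.22 = €710.13
Net pay: €3760.00 − €710.13 = €3049.87

€3049.87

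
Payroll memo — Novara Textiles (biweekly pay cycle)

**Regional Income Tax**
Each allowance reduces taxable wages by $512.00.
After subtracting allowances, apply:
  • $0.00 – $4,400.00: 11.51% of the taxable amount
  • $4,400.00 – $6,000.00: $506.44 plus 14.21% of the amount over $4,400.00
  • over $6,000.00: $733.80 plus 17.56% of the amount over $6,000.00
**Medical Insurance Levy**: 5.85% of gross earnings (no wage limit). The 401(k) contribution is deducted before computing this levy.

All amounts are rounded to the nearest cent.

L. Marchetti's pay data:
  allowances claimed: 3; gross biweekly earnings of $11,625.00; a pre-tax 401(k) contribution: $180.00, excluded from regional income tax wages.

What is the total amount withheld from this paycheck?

$2,089.75

Regional Income Tax: taxable = $11,625.00 − $180.00 − 3×$512.00 = $9,909.00
  $733.80 + 17.56% × ($9,909.00 − $6,000.00) = $733.80 + 17.56% × $3,909.00 = $1,420.22
Medical Insurance Levy: 5.85% × $11,445.00 = $669.53
Total: $1,420.22 + $669.53 = $2,089.75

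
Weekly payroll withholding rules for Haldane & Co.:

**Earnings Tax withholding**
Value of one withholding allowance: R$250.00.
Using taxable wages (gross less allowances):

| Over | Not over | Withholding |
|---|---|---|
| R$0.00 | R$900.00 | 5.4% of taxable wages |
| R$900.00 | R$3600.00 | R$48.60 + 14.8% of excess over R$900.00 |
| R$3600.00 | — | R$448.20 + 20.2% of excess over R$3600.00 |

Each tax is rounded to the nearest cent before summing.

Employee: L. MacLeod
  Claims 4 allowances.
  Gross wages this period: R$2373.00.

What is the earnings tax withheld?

Earnings Tax: taxable = R$2373.00 − 4×R$250.00 = R$1373.00
  R$48.60 + 14.8% × (R$1373.00 − R$900.00) = R$48.60 + 14.8% × R$473.00 = R$118.60

R$118.60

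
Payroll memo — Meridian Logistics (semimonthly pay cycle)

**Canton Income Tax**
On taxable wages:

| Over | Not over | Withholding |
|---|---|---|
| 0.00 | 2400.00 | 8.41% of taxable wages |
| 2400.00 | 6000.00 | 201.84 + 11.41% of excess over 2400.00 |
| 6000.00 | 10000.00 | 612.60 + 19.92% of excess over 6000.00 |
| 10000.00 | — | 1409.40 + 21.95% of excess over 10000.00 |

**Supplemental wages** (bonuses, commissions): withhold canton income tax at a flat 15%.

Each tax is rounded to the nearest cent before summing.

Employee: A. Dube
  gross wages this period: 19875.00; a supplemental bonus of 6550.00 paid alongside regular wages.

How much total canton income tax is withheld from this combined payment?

Canton Income Tax: taxable = 19875.00
  1409.40 + 21.95% × (19875.00 − 10000.00) = 1409.40 + 21.95% × 9875.00 = 3576.96
Supplemental (15% flat on bonus): 15% × 6550.00 = 982.50
Total canton income tax: 3576.96 + 982.50 = 4559.46

4559.46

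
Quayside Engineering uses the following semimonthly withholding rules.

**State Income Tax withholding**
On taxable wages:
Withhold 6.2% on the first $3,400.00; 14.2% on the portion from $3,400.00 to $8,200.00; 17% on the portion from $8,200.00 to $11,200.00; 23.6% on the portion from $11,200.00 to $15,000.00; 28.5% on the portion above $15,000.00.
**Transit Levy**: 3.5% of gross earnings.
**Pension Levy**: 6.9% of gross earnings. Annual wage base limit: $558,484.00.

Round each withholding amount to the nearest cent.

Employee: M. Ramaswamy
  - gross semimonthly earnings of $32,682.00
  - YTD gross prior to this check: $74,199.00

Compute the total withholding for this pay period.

$10,737.50

State Income Tax: taxable = $32,682.00
  $2,299.20 + 28.5% × ($32,682.00 − $15,000.00) = $2,299.20 + 28.5% × $17,682.00 = $7,338.57
Transit Levy: 3.5% × $32,682.00 = $1,143.87
Pension Levy: 6.9% × $32,682.00 = $2,255.06
Total: $7,338.57 + $1,143.87 + $2,255.06 = $10,737.50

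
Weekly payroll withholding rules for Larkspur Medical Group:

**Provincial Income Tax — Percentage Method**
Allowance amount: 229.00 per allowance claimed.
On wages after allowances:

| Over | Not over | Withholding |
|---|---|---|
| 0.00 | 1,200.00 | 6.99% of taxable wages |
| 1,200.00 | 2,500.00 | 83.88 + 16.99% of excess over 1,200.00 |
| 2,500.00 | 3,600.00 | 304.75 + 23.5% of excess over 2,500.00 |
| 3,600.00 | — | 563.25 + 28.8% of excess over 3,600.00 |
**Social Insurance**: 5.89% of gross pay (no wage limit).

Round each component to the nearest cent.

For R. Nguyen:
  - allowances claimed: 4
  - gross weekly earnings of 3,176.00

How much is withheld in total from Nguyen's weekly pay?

Provincial Income Tax: taxable = 3,176.00 − 4×229.00 = 2,260.00
  83.88 + 16.99% × (2,260.00 − 1,200.00) = 83.88 + 16.99% × 1,060.00 = 263.97
Social Insurance: 5.89% × 3,176.00 = 187.07
Total: 263.97 + 187.07 = 451.04

451.04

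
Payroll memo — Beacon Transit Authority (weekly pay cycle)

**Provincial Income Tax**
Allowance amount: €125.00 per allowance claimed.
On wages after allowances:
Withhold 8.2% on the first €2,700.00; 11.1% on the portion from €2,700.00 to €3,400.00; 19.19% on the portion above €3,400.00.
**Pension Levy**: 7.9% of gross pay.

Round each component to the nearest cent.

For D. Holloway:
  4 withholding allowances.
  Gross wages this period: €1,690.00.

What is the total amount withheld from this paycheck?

Provincial Income Tax: taxable = €1,690.00 − 4×€125.00 = €1,190.00
  8.2% × €1,190.00 = €97.58
Pension Levy: 7.9% × €1,690.00 = €133.51
Total: €97.58 + €133.51 = €231.09

€231.09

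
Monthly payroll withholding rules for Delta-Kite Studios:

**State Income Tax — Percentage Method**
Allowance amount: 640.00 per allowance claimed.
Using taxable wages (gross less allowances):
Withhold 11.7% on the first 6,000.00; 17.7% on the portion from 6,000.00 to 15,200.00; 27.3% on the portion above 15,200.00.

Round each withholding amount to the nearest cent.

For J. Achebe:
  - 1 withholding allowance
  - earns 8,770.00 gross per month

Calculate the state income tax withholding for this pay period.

State Income Tax: taxable = 8,770.00 − 1×640.00 = 8,130.00
  702.00 + 17.7% × (8,130.00 − 6,000.00) = 702.00 + 17.7% × 2,130.00 = 1,079.01

1,079.01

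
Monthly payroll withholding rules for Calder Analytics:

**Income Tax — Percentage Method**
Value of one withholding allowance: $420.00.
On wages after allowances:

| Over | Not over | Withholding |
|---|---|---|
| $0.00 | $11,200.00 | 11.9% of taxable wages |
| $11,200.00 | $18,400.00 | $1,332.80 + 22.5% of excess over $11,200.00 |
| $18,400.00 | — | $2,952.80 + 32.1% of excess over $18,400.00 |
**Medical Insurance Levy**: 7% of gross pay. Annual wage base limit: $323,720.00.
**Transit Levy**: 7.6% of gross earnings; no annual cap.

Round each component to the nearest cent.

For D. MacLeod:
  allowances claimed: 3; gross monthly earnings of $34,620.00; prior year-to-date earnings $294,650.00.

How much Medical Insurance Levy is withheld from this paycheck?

$2,034.90

Medical Insurance Levy: cap $323,720.00 − YTD $294,650.00 = $29,070.00 subject; 7% × $29,070.00 = $2,034.90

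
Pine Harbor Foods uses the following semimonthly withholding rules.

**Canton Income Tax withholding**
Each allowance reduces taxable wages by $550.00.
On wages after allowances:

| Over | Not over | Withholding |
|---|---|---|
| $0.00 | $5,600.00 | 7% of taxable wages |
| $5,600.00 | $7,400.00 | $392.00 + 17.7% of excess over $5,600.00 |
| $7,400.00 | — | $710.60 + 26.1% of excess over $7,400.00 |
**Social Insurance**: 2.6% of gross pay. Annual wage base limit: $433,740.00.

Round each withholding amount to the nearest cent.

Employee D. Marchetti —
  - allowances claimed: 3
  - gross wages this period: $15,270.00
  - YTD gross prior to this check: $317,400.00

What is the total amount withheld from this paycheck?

Canton Income Tax: taxable = $15,270.00 − 3×$550.00 = $13,620.00
  $710.60 + 26.1% × ($13,620.00 − $7,400.00) = $710.60 + 26.1% × $6,220.00 = $2,334.02
Social Insurance: 2.6% × $15,270.00 = $397.02
Total: $2,334.02 + $397.02 = $2,731.04

$2,731.04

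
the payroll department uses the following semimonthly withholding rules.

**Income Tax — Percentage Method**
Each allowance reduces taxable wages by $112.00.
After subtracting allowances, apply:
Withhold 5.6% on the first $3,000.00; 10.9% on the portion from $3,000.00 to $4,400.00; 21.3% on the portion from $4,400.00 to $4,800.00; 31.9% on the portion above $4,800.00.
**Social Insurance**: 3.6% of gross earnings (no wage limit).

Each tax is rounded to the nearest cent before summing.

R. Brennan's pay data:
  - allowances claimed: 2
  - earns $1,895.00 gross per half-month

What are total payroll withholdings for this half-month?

$161.80

Income Tax: taxable = $1,895.00 − 2×$112.00 = $1,671.00
  5.6% × $1,671.00 = $93.58
Social Insurance: 3.6% × $1,895.00 = $68.22
Total: $93.58 + $68.22 = $161.80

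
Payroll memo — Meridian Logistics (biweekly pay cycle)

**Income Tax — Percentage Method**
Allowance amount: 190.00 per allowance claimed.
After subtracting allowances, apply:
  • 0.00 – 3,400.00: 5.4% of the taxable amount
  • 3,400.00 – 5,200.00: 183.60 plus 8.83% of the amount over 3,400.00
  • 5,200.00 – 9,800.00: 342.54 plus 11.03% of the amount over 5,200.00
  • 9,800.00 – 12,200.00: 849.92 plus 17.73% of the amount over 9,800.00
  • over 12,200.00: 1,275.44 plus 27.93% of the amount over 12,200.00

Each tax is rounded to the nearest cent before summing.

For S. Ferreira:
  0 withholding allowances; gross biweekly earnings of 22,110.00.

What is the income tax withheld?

Income Tax: taxable = 22,110.00
  1,275.44 + 27.93% × (22,110.00 − 12,200.00) = 1,275.44 + 27.93% × 9,910.00 = 4,043.30

4,043.30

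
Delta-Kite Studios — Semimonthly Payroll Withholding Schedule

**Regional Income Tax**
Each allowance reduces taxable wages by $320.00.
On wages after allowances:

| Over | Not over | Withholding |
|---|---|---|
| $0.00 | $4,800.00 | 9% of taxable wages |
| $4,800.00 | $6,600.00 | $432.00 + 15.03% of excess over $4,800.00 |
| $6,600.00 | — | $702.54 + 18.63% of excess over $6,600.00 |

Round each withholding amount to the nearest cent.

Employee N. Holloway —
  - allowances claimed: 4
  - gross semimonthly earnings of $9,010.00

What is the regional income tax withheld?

$913.06

Regional Income Tax: taxable = $9,010.00 − 4×$320.00 = $7,730.00
  $702.54 + 18.63% × ($7,730.00 − $6,600.00) = $702.54 + 18.63% × $1,130.00 = $913.06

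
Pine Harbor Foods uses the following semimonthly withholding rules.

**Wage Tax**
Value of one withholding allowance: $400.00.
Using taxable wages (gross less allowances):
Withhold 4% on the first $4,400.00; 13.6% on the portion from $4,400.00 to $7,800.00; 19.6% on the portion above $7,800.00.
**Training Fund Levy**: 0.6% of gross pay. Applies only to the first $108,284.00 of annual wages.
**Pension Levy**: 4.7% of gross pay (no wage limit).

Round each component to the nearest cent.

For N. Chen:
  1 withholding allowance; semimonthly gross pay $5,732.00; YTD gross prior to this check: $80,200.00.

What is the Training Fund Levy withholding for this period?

Training Fund Levy: 0.6% × $5,732.00 = $34.39

$34.39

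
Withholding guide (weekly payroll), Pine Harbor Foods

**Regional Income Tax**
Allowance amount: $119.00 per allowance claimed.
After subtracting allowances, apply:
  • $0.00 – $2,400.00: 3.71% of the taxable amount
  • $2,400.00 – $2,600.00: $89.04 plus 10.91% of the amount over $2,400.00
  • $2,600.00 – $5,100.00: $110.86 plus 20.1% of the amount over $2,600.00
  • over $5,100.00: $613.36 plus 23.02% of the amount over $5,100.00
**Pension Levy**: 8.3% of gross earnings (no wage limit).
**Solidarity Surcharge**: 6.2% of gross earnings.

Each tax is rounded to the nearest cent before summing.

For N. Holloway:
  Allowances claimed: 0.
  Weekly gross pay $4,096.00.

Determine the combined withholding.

$1,005.48

Regional Income Tax: taxable = $4,096.00
  $110.86 + 20.1% × ($4,096.00 − $2,600.00) = $110.86 + 20.1% × $1,496.00 = $411.56
Pension Levy: 8.3% × $4,096.00 = $339.97
Solidarity Surcharge: 6.2% × $4,096.00 = $253.95
Total: $411.56 + $339.97 + $253.95 = $1,005.48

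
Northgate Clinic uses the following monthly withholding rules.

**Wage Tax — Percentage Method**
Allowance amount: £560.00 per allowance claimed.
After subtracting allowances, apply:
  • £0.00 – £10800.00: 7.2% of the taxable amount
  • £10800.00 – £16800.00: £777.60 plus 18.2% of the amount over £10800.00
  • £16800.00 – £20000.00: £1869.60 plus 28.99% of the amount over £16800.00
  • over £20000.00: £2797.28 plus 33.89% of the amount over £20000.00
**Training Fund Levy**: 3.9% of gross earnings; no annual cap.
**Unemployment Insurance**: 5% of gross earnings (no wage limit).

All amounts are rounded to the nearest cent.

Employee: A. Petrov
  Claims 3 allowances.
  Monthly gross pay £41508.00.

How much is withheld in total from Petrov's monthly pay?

Wage Tax: taxable = £41508.00 − 3×£560.00 = £39828.00
  £2797.28 + 33.89% × (£39828.00 − £20000.00) = £2797.28 + 33.89% × £19828.00 = £9516.99
Training Fund Levy: 3.9% × £41508.00 = £1618.81
Unemployment Insurance: 5% × £41508.00 = £2075.40
Total: £9516.99 + £1618.81 + £2075.40 = £13211.20

£13211.20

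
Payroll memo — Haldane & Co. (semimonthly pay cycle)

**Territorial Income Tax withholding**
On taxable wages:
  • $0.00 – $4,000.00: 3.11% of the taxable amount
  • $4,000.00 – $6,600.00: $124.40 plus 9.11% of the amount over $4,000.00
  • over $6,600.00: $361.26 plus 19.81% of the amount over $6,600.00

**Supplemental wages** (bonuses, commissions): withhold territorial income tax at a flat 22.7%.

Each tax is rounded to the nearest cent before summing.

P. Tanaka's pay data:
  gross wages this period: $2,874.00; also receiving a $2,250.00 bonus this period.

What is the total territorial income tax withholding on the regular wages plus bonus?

$600.13

Territorial Income Tax: taxable = $2,874.00
  3.11% × $2,874.00 = $89.38
Supplemental (22.7% flat on bonus): 22.7% × $2,250.00 = $510.75
Total territorial income tax: $89.38 + $510.75 = $600.13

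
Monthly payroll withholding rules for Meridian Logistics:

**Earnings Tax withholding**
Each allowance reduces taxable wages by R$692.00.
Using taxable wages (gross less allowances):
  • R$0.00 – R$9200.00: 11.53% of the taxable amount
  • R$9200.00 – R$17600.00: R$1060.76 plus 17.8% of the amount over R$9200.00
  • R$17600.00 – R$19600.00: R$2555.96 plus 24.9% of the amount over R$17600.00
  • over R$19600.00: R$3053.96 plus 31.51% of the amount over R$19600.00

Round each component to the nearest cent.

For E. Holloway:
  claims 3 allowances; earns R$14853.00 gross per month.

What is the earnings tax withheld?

R$1697.47

Earnings Tax: taxable = R$14853.00 − 3×R$692.00 = R$12777.00
  R$1060.76 + 17.8% × (R$12777.00 − R$9200.00) = R$1060.76 + 17.8% × R$3577.00 = R$1697.47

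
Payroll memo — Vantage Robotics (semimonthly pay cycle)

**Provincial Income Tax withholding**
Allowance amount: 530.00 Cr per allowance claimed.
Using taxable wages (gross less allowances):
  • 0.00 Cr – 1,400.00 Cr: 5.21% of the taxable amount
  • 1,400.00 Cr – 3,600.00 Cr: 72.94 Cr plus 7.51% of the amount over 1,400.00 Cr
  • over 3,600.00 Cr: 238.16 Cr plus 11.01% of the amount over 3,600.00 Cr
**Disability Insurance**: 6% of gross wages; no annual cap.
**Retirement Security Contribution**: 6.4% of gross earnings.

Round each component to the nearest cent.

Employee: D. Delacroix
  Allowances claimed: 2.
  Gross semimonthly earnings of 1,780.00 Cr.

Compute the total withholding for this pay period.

258.23 Cr

Provincial Income Tax: taxable = 1,780.00 Cr − 2×530.00 Cr = 720.00 Cr
  5.21% × 720.00 Cr = 37.51 Cr
Disability Insurance: 6% × 1,780.00 Cr = 106.80 Cr
Retirement Security Contribution: 6.4% × 1,780.00 Cr = 113.92 Cr
Total: 37.51 Cr + 106.80 Cr + 113.92 Cr = 258.23 Cr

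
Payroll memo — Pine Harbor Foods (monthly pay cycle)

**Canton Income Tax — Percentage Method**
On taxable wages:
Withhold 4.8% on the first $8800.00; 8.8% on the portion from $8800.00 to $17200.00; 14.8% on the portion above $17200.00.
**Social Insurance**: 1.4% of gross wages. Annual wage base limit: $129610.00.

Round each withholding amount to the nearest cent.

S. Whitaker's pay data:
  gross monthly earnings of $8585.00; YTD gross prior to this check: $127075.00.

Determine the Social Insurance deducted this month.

Social Insurance: cap $129610.00 − YTD $127075.00 = $2535.00 subject; 1.4% × $2535.00 = $35.49

$35.49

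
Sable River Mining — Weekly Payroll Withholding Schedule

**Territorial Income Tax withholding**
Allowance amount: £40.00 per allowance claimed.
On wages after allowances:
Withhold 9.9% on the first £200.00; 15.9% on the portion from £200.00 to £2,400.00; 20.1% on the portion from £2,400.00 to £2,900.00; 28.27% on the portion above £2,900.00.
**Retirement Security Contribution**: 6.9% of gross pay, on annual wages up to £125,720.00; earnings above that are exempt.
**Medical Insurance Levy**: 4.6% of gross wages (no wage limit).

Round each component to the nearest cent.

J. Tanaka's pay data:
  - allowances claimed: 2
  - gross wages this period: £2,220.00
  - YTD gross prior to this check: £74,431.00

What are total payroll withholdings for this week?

£583.56

Territorial Income Tax: taxable = £2,220.00 − 2×£40.00 = £2,140.00
  £19.80 + 15.9% × (£2,140.00 − £200.00) = £19.80 + 15.9% × £1,940.00 = £328.26
Retirement Security Contribution: 6.9% × £2,220.00 = £153.18
Medical Insurance Levy: 4.6% × £2,220.00 = £102.12
Total: £328.26 + £153.18 + £102.12 = £583.56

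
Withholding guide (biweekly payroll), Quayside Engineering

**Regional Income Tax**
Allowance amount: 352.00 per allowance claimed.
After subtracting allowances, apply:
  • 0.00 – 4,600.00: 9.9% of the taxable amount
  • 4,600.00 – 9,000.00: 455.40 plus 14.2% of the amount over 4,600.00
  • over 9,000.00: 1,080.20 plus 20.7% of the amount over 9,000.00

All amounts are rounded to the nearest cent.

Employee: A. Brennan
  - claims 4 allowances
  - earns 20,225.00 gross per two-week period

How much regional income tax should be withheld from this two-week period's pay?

3,112.32

Regional Income Tax: taxable = 20,225.00 − 4×352.00 = 18,817.00
  1,080.20 + 20.7% × (18,817.00 − 9,000.00) = 1,080.20 + 20.7% × 9,817.00 = 3,112.32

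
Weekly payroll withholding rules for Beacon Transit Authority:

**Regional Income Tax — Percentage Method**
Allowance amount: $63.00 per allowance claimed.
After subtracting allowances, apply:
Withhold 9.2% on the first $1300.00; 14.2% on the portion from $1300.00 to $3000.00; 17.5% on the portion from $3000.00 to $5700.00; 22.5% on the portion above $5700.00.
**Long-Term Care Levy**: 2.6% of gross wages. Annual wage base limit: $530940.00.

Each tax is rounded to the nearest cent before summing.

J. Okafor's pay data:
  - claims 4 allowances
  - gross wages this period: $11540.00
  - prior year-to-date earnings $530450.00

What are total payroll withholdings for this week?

Regional Income Tax: taxable = $11540.00 − 4×$63.00 = $11288.00
  $833.50 + 22.5% × ($11288.00 − $5700.00) = $833.50 + 22.5% × $5588.00 = $2090.80
Long-Term Care Levy: cap $530940.00 − YTD $530450.00 = $490.00 subject; 2.6% × $490.00 = $12.74
Total: $2090.80 + $12.74 = $2103.54

$2103.54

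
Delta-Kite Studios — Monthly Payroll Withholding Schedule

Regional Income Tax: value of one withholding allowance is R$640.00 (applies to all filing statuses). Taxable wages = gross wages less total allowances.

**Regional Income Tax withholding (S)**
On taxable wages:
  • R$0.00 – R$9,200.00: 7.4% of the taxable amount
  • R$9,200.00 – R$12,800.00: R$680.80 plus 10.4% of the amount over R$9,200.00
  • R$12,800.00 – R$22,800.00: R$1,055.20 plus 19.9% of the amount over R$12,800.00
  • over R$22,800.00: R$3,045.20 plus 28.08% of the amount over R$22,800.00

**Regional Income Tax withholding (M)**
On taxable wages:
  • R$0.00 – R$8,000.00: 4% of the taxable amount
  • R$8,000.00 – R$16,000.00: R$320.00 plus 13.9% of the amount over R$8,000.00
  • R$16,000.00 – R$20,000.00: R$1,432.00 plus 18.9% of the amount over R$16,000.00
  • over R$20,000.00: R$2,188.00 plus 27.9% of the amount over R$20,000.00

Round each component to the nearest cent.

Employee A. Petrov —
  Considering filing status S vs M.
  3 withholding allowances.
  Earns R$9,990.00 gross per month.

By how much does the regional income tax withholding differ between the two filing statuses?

R$267.45

Regional Income Tax (S): taxable = R$9,990.00 − 3×R$640.00 = R$8,070.00
  7.4% × R$8,070.00 = R$597.18
Regional Income Tax (M): taxable = R$9,990.00 − 3×R$640.00 = R$8,070.00
  R$320.00 + 13.9% × (R$8,070.00 − R$8,000.00) = R$320.00 + 13.9% × R$70.00 = R$329.73
Difference: |R$597.18 − R$329.73| = R$267.45 (higher under S)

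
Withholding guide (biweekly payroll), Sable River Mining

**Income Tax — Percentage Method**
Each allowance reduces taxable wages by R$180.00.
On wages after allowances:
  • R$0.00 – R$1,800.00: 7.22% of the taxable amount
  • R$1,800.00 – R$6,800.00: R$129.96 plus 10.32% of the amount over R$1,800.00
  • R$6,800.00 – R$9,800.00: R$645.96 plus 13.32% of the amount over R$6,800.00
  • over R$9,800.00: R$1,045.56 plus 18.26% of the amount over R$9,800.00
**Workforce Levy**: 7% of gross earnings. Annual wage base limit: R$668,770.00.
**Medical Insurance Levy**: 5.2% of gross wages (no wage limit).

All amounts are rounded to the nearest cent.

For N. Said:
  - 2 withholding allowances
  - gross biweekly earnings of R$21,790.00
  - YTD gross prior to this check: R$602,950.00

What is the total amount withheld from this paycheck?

Income Tax: taxable = R$21,790.00 − 2×R$180.00 = R$21,430.00
  R$1,045.56 + 18.26% × (R$21,430.00 − R$9,800.00) = R$1,045.56 + 18.26% × R$11,630.00 = R$3,169.20
Workforce Levy: 7% × R$21,790.00 = R$1,525.30
Medical Insurance Levy: 5.2% × R$21,790.00 = R$1,133.08
Total: R$3,169.20 + R$1,525.30 + R$1,133.08 = R$5,827.58

R$5,827.58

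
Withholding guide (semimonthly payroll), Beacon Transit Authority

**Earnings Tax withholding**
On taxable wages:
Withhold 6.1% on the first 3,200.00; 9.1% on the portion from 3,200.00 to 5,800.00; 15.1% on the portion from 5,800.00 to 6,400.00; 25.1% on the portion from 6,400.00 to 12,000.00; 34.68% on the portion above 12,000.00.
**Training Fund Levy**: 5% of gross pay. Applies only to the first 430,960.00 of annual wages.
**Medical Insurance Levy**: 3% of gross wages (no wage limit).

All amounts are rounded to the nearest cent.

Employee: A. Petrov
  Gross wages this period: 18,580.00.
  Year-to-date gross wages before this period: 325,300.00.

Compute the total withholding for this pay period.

Earnings Tax: taxable = 18,580.00
  1,928.00 + 34.68% × (18,580.00 − 12,000.00) = 1,928.00 + 34.68% × 6,580.00 = 4,209.94
Training Fund Levy: 5% × 18,580.00 = 929.00
Medical Insurance Levy: 3% × 18,580.00 = 557.40
Total: 4,209.94 + 929.00 + 557.40 = 5,696.34

5,696.34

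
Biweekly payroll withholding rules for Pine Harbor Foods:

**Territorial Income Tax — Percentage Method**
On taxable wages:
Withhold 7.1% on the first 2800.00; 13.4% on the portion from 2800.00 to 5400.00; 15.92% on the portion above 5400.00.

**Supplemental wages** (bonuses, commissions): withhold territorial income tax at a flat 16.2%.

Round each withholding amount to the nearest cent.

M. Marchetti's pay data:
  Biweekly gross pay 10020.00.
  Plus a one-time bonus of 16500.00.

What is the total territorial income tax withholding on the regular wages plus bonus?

3955.70

Territorial Income Tax: taxable = 10020.00
  547.20 + 15.92% × (10020.00 − 5400.00) = 547.20 + 15.92% × 4620.00 = 1282.70
Supplemental (16.2% flat on bonus): 16.2% × 16500.00 = 2673.00
Total territorial income tax: 1282.70 + 2673.00 = 3955.70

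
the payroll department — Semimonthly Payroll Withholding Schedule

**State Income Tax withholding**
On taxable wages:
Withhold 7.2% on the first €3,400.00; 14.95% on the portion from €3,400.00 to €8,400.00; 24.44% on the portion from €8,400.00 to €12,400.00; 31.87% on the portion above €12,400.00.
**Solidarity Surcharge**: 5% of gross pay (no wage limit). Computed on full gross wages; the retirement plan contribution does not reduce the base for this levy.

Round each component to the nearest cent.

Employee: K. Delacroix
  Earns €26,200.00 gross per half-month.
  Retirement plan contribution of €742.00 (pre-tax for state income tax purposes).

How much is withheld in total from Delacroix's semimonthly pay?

€7,441.48

State Income Tax: taxable = €26,200.00 − €742.00 = €25,458.00
  €1,969.90 + 31.87% × (€25,458.00 − €12,400.00) = €1,969.90 + 31.87% × €13,058.00 = €6,131.48
Solidarity Surcharge: 5% × €26,200.00 = €1,310.00
Total: €6,131.48 + €1,310.00 = €7,441.48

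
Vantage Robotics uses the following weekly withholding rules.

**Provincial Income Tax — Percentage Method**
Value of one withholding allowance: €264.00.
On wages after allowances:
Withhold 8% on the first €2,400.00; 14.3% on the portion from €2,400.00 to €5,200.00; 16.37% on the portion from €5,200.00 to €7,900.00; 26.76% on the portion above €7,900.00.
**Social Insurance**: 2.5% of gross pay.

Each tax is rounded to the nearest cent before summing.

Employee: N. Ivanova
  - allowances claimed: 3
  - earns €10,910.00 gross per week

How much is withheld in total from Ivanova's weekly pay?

Provincial Income Tax: taxable = €10,910.00 − 3×€264.00 = €10,118.00
  €1,034.39 + 26.76% × (€10,118.00 − €7,900.00) = €1,034.39 + 26.76% × €2,218.00 = €1,627.93
Social Insurance: 2.5% × €10,910.00 = €272.75
Total: €1,627.93 + €272.75 = €1,900.68

€1,900.68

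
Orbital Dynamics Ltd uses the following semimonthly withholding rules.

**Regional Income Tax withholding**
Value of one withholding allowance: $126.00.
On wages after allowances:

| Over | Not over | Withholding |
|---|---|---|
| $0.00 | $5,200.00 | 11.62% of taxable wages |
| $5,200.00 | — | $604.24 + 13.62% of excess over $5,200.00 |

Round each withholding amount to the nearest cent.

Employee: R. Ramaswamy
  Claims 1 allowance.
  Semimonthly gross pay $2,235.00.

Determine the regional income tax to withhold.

$245.07

Regional Income Tax: taxable = $2,235.00 − 1×$126.00 = $2,109.00
  11.62% × $2,109.00 = $245.07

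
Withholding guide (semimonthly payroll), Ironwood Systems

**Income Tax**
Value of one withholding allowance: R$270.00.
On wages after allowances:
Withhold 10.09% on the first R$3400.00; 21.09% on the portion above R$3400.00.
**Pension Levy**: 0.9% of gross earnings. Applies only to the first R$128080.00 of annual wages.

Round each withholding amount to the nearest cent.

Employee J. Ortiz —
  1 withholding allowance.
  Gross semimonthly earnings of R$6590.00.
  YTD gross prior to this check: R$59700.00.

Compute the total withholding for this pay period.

Income Tax: taxable = R$6590.00 − 1×R$270.00 = R$6320.00
  R$343.06 + 21.09% × (R$6320.00 − R$3400.00) = R$343.06 + 21.09% × R$2920.00 = R$958.89
Pension Levy: 0.9% × R$6590.00 = R$59.31
Total: R$958.89 + R$59.31 = R$1018.20

R$1018.20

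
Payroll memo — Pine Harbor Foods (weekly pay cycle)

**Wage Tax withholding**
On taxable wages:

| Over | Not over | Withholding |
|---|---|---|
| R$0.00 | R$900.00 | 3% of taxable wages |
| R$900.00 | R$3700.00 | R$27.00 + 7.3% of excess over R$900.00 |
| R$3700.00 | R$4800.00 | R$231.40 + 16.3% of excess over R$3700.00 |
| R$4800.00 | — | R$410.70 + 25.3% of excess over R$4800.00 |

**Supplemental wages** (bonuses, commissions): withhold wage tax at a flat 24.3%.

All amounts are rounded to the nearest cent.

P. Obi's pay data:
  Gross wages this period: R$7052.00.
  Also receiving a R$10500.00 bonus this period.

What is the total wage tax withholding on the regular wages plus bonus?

R$3531.96

Wage Tax: taxable = R$7052.00
  R$410.70 + 25.3% × (R$7052.00 − R$4800.00) = R$410.70 + 25.3% × R$2252.00 = R$980.46
Supplemental (24.3% flat on bonus): 24.3% × R$10500.00 = R$2551.50
Total wage tax: R$980.46 + R$2551.50 = R$3531.96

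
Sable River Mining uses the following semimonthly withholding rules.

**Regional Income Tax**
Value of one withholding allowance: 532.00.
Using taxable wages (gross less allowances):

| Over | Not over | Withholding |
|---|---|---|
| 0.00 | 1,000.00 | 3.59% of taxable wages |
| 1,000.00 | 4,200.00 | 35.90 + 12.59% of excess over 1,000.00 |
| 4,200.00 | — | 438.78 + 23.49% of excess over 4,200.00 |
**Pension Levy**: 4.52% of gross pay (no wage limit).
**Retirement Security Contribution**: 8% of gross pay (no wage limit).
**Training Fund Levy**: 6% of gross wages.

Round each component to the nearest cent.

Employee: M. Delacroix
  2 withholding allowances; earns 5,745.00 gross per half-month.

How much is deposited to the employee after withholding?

4,129.26

Regional Income Tax: taxable = 5,745.00 − 2×532.00 = 4,681.00
  438.78 + 23.49% × (4,681.00 − 4,200.00) = 438.78 + 23.49% × 481.00 = 551.77
Pension Levy: 4.52% × 5,745.00 = 259.67
Retirement Security Contribution: 8% × 5,745.00 = 459.60
Training Fund Levy: 6% × 5,745.00 = 344.70
Total withheld: 551.77 + 259.67 + 459.60 + 344.70 = 1,615.74
Net pay: 5,745.00 − 1,615.74 = 4,129.26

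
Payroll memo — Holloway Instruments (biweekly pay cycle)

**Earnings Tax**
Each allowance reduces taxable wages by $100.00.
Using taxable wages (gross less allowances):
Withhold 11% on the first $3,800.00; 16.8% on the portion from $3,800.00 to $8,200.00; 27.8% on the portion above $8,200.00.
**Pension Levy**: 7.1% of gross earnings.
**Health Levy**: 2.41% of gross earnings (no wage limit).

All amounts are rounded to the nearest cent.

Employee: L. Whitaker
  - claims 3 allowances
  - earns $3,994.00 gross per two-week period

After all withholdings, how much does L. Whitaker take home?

Earnings Tax: taxable = $3,994.00 − 3×$100.00 = $3,694.00
  11% × $3,694.00 = $406.34
Pension Levy: 7.1% × $3,994.00 = $283.57
Health Levy: 2.41% × $3,994.00 = $96.26
Total withheld: $406.34 + $283.57 + $96.26 = $786.17
Net pay: $3,994.00 − $786.17 = $3,207.83

$3,207.83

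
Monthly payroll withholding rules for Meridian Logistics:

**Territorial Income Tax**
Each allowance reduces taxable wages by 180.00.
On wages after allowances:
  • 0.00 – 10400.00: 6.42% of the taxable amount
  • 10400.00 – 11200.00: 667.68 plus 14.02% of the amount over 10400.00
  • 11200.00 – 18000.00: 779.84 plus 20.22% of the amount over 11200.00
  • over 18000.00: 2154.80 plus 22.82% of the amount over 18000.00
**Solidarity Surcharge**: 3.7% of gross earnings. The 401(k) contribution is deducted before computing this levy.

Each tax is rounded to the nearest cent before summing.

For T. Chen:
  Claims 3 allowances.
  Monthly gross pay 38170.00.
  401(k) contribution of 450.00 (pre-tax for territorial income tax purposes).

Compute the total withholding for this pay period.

Territorial Income Tax: taxable = 38170.00 − 450.00 − 3×180.00 = 37180.00
  2154.80 + 22.82% × (37180.00 − 18000.00) = 2154.80 + 22.82% × 19180.00 = 6531.68
Solidarity Surcharge: 3.7% × 37720.00 = 1395.64
Total: 6531.68 + 1395.64 = 7927.32

7927.32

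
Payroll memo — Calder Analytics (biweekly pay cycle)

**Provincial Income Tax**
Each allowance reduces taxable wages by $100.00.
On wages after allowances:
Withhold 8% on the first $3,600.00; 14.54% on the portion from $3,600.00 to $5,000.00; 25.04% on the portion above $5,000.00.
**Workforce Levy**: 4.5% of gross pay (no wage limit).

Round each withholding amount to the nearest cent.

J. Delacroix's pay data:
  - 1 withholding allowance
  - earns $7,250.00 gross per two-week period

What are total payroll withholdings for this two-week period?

$1,356.17

Provincial Income Tax: taxable = $7,250.00 − 1×$100.00 = $7,150.00
  $491.56 + 25.04% × ($7,150.00 − $5,000.00) = $491.56 + 25.04% × $2,150.00 = $1,029.92
Workforce Levy: 4.5% × $7,250.00 = $326.25
Total: $1,029.92 + $326.25 = $1,356.17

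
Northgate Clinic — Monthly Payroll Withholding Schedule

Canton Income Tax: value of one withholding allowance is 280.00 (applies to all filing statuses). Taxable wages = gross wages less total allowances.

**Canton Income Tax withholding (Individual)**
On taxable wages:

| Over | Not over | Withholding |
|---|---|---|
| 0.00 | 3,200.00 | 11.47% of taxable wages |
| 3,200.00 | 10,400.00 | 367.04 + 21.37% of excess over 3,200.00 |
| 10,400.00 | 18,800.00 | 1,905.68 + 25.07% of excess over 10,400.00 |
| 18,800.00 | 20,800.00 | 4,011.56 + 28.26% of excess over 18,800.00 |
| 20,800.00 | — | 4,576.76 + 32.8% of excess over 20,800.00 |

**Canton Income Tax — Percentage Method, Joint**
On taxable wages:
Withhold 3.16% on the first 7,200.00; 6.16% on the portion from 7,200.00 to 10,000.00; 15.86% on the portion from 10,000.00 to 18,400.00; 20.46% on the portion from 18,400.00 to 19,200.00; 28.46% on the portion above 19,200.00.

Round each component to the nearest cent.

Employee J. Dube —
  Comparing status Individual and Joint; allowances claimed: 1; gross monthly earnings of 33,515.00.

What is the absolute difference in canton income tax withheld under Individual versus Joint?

2,765.16

Canton Income Tax (Individual): taxable = 33,515.00 − 1×280.00 = 33,235.00
  4,576.76 + 32.8% × (33,235.00 − 20,800.00) = 4,576.76 + 32.8% × 12,435.00 = 8,655.44
Canton Income Tax (Joint): taxable = 33,515.00 − 1×280.00 = 33,235.00
  1,895.92 + 28.46% × (33,235.00 − 19,200.00) = 1,895.92 + 28.46% × 14,035.00 = 5,890.28
Difference: |8,655.44 − 5,890.28| = 2,765.16 (higher under Individual)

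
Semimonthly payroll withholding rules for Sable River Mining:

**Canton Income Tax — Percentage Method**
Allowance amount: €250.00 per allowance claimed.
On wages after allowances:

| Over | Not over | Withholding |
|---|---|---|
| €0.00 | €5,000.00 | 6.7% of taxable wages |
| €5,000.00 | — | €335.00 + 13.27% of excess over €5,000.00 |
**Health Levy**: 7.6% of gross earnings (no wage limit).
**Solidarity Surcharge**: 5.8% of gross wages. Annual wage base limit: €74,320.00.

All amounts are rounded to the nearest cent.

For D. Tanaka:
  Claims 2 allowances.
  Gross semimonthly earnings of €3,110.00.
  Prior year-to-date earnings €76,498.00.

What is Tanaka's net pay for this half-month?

Canton Income Tax: taxable = €3,110.00 − 2×€250.00 = €2,610.00
  6.7% × €2,610.00 = €174.87
Health Levy: 7.6% × €3,110.00 = €236.36
Solidarity Surcharge: YTD €76,498.00 ≥ cap €74,320.00 → €0.00
Total withheld: €174.87 + €236.36 + €0.00 = €411.23
Net pay: €3,110.00 − €411.23 = €2,698.77

€2,698.77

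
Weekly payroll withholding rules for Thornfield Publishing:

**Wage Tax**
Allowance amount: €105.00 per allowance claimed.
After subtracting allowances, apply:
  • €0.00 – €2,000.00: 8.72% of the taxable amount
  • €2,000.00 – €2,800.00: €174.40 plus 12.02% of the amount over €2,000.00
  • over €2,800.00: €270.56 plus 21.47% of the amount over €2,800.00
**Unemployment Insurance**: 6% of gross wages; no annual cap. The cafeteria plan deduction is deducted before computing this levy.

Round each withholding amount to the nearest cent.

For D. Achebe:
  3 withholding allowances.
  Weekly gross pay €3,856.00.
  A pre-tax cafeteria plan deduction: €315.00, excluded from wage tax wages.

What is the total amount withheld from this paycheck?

€574.48

Wage Tax: taxable = €3,856.00 − €315.00 − 3×€105.00 = €3,226.00
  €270.56 + 21.47% × (€3,226.00 − €2,800.00) = €270.56 + 21.47% × €426.00 = €362.02
Unemployment Insurance: 6% × €3,541.00 = €212.46
Total: €362.02 + €212.46 = €574.48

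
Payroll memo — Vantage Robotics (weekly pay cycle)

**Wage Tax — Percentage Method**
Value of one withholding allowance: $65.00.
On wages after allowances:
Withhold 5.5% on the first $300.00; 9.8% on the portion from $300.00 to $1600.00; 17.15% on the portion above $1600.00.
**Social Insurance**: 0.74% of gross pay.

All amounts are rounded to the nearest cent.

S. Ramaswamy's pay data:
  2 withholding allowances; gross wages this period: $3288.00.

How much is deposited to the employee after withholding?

$2852.57

Wage Tax: taxable = $3288.00 − 2×$65.00 = $3158.00
  $143.90 + 17.15% × ($3158.00 − $1600.00) = $143.90 + 17.15% × $1558.00 = $411.10
Social Insurance: 0.74% × $3288.00 = $24.33
Total withheld: $411.10 + $24.33 = $435.43
Net pay: $3288.00 − $435.43 = $2852.57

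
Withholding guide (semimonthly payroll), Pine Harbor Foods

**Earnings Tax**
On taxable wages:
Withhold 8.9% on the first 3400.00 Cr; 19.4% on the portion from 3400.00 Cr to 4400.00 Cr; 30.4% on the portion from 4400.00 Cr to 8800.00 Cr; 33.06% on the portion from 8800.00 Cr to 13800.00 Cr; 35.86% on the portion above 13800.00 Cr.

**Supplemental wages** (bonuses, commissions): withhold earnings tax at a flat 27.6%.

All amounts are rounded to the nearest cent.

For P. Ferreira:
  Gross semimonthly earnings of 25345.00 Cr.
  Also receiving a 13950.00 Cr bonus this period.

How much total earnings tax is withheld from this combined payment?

11477.44 Cr

Earnings Tax: taxable = 25345.00 Cr
  3487.20 Cr + 35.86% × (25345.00 Cr − 13800.00 Cr) = 3487.20 Cr + 35.86% × 11545.00 Cr = 7627.24 Cr
Supplemental (27.6% flat on bonus): 27.6% × 13950.00 Cr = 3850.20 Cr
Total earnings tax: 7627.24 Cr + 3850.20 Cr = 11477.44 Cr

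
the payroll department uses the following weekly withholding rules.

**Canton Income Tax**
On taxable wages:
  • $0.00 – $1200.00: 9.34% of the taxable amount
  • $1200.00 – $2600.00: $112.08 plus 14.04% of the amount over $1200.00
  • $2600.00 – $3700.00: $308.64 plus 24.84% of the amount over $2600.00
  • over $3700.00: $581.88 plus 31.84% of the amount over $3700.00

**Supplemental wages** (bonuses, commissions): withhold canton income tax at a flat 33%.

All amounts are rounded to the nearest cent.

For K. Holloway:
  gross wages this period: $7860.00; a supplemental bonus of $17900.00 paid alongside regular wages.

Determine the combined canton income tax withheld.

$7813.42

Canton Income Tax: taxable = $7860.00
  $581.88 + 31.84% × ($7860.00 − $3700.00) = $581.88 + 31.84% × $4160.00 = $1906.42
Supplemental (33% flat on bonus): 33% × $17900.00 = $5907.00
Total canton income tax: $1906.42 + $5907.00 = $7813.42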